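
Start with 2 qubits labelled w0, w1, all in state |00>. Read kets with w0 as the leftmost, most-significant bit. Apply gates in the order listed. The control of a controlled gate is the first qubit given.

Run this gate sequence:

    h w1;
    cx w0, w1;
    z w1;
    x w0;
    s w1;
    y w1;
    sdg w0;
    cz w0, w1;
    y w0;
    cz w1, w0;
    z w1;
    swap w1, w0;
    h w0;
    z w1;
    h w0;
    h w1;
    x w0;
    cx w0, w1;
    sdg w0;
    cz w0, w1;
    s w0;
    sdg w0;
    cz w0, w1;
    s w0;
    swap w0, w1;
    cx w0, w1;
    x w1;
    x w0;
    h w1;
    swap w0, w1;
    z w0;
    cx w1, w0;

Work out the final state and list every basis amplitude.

The resulting statevector has amplitude sqrt(2)*(1 - I)/4 on |00>, sqrt(2)*(-1 - I)/4 on |01>, sqrt(2)*(1 + I)/4 on |10>, sqrt(2)*(1 - I)/4 on |11>. Key observation: gates 19-24 undo each other exactly, leaving only the rest of the circuit to track.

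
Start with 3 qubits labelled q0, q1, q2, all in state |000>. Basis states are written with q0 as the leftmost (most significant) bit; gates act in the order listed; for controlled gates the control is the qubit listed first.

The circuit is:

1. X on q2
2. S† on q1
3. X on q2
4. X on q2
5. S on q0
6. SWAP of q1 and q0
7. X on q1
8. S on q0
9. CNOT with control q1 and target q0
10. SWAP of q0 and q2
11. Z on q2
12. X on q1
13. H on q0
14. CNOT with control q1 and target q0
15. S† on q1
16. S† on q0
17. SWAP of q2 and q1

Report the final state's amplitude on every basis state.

After the circuit, the state carries amplitude -sqrt(2)/2 on |010>, -sqrt(2)*I/2 on |110>, and 0 on every other basis state.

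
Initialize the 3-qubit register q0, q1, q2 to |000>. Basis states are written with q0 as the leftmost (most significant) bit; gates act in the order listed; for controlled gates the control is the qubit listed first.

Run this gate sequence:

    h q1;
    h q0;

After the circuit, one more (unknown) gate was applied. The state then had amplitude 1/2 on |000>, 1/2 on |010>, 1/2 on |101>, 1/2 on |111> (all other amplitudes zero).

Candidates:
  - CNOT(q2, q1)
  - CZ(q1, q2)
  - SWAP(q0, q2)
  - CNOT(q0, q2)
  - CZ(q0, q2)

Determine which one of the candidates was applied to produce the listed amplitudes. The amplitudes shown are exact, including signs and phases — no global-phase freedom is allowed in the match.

The applied gate was CNOT(q0, q2).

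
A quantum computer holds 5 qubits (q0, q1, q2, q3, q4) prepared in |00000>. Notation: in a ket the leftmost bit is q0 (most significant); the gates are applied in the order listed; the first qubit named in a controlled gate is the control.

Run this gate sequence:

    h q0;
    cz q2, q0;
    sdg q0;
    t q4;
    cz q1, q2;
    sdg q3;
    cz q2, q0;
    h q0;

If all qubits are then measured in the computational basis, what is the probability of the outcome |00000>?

Outcome |00000> occurs with probability 1/2.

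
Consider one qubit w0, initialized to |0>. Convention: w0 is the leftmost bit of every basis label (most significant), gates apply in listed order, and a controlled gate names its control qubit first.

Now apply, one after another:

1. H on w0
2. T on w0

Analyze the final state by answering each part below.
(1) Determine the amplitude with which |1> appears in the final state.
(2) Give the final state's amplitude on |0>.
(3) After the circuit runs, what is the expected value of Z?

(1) The amplitude on |1> is sqrt(2)*exp(I*pi/4)/2.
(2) The final state's coefficient on |0> equals sqrt(2)/2.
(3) The expectation value of Z is 0.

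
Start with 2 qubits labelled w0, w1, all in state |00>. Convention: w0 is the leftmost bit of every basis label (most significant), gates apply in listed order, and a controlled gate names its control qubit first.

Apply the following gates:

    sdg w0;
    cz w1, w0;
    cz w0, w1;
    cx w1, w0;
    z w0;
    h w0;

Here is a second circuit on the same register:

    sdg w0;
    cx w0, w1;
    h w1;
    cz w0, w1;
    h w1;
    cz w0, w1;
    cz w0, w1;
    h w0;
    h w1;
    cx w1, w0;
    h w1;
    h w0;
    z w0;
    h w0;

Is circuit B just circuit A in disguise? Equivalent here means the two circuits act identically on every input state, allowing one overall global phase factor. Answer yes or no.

No — the two circuits implement different unitaries, even allowing a global phase.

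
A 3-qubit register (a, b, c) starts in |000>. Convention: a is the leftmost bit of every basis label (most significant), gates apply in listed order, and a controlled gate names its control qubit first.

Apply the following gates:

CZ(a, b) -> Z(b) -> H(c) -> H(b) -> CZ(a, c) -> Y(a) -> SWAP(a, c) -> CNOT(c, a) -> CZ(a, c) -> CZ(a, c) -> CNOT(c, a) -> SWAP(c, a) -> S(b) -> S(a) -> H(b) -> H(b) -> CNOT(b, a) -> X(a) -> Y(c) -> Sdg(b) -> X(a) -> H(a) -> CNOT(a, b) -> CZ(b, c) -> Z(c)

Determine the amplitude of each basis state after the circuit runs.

After the circuit, the state carries amplitude sqrt(2)*I/4 on |000>, sqrt(2)*I/4 on |001>, sqrt(2)*I/4 on |010>, -sqrt(2)*I/4 on |011>, sqrt(2)*I/4 on |100>, sqrt(2)*I/4 on |101>, -sqrt(2)*I/4 on |110>, sqrt(2)*I/4 on |111>. Key observation: gates 8-11 undo each other exactly, leaving only the rest of the circuit to track.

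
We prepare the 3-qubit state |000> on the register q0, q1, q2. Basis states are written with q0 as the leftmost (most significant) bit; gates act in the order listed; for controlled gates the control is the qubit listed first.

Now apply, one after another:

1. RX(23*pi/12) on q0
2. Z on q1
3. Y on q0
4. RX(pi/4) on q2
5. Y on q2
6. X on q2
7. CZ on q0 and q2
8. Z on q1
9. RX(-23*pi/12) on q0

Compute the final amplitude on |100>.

The final state's coefficient on |100> equals -sqrt(6 - 3*sqrt(2))/4 - sqrt(2*sqrt(2) + 4)/8 - sqrt(12 - 6*sqrt(2))/8.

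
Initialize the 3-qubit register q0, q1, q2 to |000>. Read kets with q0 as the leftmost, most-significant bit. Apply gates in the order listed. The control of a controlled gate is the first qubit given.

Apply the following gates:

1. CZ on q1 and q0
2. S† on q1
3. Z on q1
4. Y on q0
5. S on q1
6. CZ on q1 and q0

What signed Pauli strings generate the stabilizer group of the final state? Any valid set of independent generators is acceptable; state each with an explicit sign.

The stabilizer group can be generated by -ZII, +IZI, +IIZ, among other valid generating sets.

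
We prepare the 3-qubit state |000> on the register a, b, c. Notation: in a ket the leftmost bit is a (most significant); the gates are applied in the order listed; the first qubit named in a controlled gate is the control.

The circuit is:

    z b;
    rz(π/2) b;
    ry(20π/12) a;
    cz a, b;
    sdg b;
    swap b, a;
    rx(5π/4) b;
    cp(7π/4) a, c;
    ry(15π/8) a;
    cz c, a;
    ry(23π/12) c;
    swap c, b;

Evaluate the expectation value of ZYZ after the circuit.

The observable ZYZ averages to 0.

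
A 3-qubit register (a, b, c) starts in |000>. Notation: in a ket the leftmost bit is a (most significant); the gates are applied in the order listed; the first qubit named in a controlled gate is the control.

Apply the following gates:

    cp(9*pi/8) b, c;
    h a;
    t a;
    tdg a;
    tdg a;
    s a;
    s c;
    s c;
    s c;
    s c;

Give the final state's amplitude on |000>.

|000> carries amplitude sqrt(2)/2 in the final state. Key observation: the block from step 7 through step 10 cancels to the identity and can be dropped.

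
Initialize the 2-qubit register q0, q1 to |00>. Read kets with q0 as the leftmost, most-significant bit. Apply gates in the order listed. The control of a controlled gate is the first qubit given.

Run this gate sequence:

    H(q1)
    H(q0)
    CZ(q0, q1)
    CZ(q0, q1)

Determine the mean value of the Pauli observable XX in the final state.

The observable XX averages to 1. Key observation: steps 3-4 multiply out to the identity, so the circuit reduces to the remaining gates.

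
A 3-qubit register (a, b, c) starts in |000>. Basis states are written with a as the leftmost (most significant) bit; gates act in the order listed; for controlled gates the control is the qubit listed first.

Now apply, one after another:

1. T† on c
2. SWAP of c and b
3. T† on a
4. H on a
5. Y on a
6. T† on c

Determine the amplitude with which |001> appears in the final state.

|001> carries amplitude 0 in the final state.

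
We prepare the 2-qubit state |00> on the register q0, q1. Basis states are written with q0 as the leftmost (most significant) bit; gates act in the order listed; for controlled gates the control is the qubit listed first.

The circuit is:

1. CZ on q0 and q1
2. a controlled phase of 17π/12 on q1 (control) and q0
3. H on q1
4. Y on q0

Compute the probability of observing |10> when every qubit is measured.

Outcome |10> occurs with probability 1/2.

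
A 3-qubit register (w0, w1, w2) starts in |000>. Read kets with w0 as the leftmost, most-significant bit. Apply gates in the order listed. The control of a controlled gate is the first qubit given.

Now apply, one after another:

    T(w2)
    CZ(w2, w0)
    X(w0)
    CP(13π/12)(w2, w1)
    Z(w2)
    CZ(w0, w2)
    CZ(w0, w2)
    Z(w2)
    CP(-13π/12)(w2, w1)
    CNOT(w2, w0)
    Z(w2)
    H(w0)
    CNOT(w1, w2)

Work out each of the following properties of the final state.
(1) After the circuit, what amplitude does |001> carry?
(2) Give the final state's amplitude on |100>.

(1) The final state's coefficient on |001> equals 0. Key observation: gates 4-9 undo each other exactly, leaving only the rest of the circuit to track.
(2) The final state's coefficient on |100> equals -sqrt(2)/2.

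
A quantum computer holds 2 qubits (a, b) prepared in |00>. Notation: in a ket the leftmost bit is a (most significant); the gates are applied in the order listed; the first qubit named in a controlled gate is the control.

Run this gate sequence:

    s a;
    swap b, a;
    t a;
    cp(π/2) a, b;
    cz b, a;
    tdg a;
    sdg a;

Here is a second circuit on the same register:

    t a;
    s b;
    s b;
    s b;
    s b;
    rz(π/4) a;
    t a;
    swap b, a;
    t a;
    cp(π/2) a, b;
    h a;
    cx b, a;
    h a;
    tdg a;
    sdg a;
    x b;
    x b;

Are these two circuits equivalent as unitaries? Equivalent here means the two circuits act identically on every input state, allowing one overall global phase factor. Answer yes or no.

No: there is an input state on which the two circuits produce genuinely different outputs (not merely differing by a phase).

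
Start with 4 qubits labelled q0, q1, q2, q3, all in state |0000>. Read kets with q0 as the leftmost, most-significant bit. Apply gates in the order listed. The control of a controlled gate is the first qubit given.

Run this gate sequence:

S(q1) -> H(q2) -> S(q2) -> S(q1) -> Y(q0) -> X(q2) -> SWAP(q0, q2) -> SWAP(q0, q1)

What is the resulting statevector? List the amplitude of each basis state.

The resulting statevector has amplitude -sqrt(2)/2 on |0010>, sqrt(2)*I/2 on |0110>, and 0 on every other basis state.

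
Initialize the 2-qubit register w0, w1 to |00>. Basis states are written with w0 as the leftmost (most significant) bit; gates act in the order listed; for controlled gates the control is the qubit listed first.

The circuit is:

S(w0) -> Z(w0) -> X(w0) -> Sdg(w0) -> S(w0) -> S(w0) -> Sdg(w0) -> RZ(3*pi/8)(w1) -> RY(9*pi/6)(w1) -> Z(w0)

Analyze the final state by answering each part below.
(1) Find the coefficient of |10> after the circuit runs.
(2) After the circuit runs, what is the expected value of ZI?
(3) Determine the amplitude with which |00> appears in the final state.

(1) The amplitude on |10> is -sqrt(2)*exp(13*I*pi/16)/2. Key observation: gates 6-7 undo each other exactly, leaving only the rest of the circuit to track.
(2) The expectation value of ZI is -1.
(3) The final state's coefficient on |00> equals 0.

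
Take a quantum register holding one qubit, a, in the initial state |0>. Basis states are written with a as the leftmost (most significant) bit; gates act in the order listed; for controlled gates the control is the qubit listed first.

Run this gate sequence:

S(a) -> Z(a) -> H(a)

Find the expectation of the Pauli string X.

The expectation value of X is 1.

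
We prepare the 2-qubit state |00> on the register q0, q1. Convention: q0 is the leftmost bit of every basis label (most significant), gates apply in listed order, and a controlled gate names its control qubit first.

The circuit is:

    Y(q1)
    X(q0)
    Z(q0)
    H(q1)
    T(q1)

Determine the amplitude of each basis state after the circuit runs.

The final amplitudes are 0 on |00>, 0 on |01>, -sqrt(2)*I/2 on |10>, sqrt(2)*exp(3*I*pi/4)/2 on |11>.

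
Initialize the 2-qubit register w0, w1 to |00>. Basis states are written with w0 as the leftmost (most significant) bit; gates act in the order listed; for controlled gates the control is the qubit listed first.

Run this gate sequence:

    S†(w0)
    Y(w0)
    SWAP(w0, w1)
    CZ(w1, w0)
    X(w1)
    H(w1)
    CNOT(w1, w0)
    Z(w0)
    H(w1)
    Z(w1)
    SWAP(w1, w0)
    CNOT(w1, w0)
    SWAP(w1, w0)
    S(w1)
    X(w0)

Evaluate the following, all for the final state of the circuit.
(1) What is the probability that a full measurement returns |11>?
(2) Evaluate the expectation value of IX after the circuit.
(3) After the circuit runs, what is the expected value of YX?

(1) A full measurement returns |11> with probability 1/4.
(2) In the final state, IX has expectation 0.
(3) The observable YX averages to 1.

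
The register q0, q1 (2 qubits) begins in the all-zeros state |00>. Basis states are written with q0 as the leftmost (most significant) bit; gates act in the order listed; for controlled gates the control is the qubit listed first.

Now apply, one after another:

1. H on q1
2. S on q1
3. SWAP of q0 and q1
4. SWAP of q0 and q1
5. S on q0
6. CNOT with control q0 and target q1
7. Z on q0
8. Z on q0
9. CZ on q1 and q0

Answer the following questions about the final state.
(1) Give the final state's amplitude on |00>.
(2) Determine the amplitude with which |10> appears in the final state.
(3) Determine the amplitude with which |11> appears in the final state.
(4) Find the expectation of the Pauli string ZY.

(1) The amplitude on |00> is sqrt(2)/2.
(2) The final state's coefficient on |10> equals 0.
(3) The amplitude on |11> is 0.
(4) The observable ZY averages to 1.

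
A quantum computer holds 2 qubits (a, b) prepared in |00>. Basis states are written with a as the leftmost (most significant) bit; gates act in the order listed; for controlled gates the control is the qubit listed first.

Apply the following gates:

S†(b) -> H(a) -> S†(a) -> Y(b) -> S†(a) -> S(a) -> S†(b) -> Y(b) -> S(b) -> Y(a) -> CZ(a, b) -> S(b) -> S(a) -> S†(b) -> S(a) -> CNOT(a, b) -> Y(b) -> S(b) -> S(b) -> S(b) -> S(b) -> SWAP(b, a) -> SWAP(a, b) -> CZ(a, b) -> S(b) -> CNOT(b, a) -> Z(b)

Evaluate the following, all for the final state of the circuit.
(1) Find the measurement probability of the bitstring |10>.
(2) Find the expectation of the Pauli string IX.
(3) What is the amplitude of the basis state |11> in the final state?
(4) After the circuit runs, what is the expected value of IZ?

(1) The probability of measuring |10> is 1/2. Key observation: gates 18-21 undo each other exactly, leaving only the rest of the circuit to track.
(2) In the final state, IX has expectation 1.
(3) |11> carries amplitude sqrt(2)*I/2 in the final state.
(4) The expectation value of IZ is 0.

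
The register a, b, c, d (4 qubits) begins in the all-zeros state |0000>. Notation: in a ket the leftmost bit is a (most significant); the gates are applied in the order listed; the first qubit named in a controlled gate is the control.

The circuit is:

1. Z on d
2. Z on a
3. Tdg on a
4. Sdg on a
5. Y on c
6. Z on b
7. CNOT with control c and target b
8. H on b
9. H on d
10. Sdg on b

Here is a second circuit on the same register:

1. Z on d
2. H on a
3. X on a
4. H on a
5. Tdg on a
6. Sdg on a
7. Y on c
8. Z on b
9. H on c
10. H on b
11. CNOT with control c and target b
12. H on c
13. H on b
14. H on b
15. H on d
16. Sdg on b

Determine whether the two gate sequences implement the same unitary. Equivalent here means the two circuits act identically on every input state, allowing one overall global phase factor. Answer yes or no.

No, they are not equivalent — no single phase factor reconciles the two unitaries.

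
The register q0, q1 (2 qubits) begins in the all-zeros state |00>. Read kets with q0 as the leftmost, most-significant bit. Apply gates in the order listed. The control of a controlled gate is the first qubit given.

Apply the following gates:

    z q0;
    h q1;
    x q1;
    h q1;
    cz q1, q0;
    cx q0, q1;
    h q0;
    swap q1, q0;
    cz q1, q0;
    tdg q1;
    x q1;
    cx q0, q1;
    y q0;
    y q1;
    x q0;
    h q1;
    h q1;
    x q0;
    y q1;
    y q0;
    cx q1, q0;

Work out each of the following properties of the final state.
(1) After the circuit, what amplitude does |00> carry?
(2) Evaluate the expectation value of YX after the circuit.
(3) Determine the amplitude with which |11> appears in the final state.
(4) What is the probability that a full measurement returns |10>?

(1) |00> carries amplitude -sqrt(2)*exp(3*I*pi/4)/2 in the final state. Key observation: the block from step 13 through step 20 cancels to the identity and can be dropped.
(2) The expectation value of YX is sqrt(2)/2.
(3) The amplitude on |11> is sqrt(2)/2.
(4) A full measurement returns |10> with probability 0.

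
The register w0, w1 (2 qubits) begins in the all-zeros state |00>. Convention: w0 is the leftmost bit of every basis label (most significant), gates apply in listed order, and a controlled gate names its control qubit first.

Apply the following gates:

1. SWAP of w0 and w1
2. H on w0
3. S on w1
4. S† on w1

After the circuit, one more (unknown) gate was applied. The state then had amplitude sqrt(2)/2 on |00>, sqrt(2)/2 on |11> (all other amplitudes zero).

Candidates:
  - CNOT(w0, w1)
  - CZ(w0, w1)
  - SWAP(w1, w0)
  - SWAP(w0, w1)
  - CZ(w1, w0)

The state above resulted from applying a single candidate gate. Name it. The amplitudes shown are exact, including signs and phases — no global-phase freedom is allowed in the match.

It was CNOT(w0, w1) that produced the state shown. Key observation: the block from step 3 through step 4 cancels to the identity and can be dropped.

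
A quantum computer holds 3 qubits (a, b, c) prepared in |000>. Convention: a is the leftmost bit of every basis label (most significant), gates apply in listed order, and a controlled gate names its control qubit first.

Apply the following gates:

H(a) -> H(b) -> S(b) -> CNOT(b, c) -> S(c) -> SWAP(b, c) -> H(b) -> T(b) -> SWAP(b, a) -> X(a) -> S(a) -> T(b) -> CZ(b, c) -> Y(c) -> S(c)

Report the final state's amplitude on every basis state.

After the circuit, the state carries amplitude -sqrt(2)*exp(3*I*pi/4)/4 on |000>, -sqrt(2)*exp(I*pi/4)/4 on |001>, -sqrt(2)/4 on |010>, -sqrt(2)*I/4 on |011>, -sqrt(2)/4 on |100>, -sqrt(2)*I/4 on |101>, sqrt(2)*exp(I*pi/4)/4 on |110>, -sqrt(2)*exp(3*I*pi/4)/4 on |111>.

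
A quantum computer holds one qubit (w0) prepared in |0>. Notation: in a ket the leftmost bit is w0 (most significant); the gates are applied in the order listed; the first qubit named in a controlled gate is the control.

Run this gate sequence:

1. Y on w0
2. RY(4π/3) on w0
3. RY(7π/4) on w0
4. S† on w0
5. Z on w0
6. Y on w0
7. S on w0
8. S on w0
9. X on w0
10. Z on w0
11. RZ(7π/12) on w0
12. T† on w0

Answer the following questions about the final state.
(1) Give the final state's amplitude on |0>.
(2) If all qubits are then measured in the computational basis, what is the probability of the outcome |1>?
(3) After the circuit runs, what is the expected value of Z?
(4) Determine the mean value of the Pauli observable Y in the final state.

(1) The final state's coefficient on |0> equals sqrt(3)*sqrt(sqrt(2)/4 + 1/2)*exp(-7*I*pi/24)/2 + sqrt(1/2 - sqrt(2)/4)*exp(-7*I*pi/24)/2.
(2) A full measurement returns |1> with probability -sqrt(6)/8 - sqrt(2)/8 + 1/2.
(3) In the final state, Z has expectation sqrt(2)/4 + sqrt(6)/4.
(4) The expectation value of Y is -sqrt(6)/8 + sqrt(2)/8.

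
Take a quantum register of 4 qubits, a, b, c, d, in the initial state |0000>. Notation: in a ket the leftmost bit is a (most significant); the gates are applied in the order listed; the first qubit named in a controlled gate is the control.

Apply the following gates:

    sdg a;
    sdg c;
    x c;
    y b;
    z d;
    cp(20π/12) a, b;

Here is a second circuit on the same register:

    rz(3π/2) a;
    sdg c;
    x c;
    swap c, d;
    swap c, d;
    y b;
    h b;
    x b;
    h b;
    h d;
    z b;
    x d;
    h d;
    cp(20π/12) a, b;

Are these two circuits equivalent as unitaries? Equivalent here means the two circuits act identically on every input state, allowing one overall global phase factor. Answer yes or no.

Yes, they are equivalent — the unitaries differ by at most a global phase.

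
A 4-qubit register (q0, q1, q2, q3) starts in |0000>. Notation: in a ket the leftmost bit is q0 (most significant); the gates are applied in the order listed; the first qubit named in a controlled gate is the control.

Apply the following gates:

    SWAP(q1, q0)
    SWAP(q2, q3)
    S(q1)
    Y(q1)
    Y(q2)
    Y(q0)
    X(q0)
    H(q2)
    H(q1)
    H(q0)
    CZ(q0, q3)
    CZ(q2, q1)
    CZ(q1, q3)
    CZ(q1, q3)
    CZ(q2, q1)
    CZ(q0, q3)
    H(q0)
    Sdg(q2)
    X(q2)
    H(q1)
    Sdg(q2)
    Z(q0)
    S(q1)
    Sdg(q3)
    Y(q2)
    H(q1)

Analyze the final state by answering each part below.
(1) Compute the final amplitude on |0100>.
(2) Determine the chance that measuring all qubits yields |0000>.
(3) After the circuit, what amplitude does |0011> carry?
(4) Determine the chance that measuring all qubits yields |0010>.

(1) The final state's coefficient on |0100> equals 1/2. Key observation: gates 10-17 undo each other exactly, leaving only the rest of the circuit to track.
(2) Outcome |0000> occurs with probability 1/4.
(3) |0011> carries amplitude 0 in the final state.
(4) Outcome |0010> occurs with probability 1/4.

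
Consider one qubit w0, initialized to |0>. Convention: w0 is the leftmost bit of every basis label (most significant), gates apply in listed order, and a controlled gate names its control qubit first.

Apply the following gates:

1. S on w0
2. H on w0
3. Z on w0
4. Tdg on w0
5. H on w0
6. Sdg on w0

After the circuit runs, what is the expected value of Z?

In the final state, Z has expectation -sqrt(2)/2.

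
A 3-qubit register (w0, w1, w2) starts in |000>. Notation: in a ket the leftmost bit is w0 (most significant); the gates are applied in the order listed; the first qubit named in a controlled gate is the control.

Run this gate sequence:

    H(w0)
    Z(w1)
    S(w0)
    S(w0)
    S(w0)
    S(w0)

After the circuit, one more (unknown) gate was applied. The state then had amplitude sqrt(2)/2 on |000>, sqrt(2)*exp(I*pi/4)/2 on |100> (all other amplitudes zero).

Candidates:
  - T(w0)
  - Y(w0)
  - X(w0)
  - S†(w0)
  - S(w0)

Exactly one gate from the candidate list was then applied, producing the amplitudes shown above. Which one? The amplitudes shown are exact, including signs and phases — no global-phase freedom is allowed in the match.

The unique candidate consistent with the amplitudes is T(w0). Key observation: the block from step 3 through step 6 cancels to the identity and can be dropped.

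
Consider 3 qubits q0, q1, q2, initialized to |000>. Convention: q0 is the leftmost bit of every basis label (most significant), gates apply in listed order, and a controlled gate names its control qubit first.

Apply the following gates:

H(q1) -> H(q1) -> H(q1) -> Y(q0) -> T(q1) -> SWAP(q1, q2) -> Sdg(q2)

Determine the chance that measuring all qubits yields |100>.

A full measurement returns |100> with probability 1/2. Key observation: steps 1-2 multiply out to the identity, so the circuit reduces to the remaining gates.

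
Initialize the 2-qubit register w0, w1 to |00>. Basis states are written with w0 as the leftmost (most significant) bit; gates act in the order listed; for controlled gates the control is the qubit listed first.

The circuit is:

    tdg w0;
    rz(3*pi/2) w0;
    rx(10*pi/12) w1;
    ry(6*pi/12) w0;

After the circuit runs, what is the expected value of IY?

The observable IY averages to -1/2.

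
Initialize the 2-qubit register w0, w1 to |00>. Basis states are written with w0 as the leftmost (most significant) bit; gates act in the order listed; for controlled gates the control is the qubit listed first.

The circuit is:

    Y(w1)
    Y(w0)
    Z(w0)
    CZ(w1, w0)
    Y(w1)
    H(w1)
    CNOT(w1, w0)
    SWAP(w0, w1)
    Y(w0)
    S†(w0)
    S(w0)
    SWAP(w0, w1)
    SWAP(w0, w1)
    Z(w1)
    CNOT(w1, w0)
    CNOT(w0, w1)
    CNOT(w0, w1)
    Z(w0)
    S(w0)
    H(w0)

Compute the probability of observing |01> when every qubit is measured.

A full measurement returns |01> with probability 1/4.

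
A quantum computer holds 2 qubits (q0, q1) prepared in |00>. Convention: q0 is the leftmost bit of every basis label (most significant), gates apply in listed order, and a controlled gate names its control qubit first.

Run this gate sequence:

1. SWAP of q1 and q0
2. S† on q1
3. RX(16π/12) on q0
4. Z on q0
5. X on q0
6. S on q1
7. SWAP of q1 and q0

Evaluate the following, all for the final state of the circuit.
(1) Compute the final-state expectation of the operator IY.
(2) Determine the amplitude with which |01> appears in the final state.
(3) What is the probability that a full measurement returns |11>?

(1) The observable IY averages to sqrt(3)/2.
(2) |01> carries amplitude -1/2 in the final state.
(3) Outcome |11> occurs with probability 0.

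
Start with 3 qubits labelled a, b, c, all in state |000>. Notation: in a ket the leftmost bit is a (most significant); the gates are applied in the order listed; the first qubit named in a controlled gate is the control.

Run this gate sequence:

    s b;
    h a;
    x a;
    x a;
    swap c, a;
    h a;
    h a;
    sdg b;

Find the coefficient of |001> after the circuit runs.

|001> carries amplitude sqrt(2)/2 in the final state.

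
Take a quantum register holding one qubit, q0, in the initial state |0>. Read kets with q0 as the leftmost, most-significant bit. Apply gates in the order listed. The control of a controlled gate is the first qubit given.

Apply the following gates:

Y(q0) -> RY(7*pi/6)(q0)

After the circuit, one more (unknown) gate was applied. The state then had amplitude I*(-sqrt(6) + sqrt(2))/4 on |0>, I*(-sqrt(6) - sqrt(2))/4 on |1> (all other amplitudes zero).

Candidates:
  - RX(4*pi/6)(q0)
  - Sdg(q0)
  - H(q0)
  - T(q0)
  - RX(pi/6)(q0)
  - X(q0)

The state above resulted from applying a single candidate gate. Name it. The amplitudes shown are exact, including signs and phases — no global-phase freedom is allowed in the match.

It was X(q0) that produced the state shown.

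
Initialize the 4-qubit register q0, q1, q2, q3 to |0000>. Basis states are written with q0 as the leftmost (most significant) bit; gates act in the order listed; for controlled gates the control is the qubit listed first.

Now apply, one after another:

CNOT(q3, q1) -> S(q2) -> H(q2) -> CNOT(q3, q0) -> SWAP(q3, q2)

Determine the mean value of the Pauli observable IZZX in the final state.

The observable IZZX averages to 1.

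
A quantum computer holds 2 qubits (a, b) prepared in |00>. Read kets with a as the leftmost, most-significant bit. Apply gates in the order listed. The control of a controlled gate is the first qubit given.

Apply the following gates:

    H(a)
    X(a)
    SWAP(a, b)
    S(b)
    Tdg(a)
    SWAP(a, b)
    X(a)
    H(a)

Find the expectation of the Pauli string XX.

The expectation value of XX is 0.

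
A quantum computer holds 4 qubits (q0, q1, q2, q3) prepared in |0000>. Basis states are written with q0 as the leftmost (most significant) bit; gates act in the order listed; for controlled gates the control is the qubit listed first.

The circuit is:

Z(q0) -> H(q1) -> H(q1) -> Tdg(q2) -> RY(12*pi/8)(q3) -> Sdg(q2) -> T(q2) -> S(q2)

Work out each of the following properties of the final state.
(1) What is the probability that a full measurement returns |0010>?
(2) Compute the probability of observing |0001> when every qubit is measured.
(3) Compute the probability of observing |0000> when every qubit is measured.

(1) A full measurement returns |0010> with probability 0. Key observation: gates 2-3 undo each other exactly, leaving only the rest of the circuit to track.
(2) A full measurement returns |0001> with probability 1/2.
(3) The probability of measuring |0000> is 1/2.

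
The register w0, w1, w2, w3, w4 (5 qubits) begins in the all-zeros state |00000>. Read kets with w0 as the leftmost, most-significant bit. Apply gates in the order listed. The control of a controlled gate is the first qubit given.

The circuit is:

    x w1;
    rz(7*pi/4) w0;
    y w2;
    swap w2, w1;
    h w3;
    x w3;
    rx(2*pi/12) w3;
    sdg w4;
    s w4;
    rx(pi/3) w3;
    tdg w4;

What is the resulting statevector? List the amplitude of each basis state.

After the circuit, the state carries amplitude (-1 - I)*exp(I*pi/8)/2 on |01100>, (-1 - I)*exp(I*pi/8)/2 on |01110>, and 0 on every other basis state.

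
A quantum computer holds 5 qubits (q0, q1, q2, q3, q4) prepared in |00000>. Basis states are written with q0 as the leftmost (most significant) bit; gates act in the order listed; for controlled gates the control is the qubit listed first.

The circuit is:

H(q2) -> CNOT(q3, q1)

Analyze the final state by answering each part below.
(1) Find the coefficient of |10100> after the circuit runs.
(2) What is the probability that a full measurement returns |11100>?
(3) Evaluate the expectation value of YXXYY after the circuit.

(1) The amplitude on |10100> is 0.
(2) Outcome |11100> occurs with probability 0.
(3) In the final state, YXXYY has expectation 0.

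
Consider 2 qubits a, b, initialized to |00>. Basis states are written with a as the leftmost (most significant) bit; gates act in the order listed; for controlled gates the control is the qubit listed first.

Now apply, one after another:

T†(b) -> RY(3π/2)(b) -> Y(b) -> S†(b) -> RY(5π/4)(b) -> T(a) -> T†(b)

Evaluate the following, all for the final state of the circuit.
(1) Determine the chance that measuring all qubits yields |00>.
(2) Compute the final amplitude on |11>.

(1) A full measurement returns |00> with probability 1/2.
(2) The final state's coefficient on |11> equals 0.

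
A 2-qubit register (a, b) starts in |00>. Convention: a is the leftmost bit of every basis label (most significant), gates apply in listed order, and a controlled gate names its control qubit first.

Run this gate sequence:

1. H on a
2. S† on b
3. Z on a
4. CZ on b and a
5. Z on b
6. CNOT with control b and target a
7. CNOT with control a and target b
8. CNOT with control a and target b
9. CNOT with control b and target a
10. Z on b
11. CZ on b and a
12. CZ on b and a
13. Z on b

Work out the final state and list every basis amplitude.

The final amplitudes are sqrt(2)/2 on |00>, 0 on |01>, -sqrt(2)/2 on |10>, 0 on |11>. Key observation: steps 4-11 multiply out to the identity, so the circuit reduces to the remaining gates.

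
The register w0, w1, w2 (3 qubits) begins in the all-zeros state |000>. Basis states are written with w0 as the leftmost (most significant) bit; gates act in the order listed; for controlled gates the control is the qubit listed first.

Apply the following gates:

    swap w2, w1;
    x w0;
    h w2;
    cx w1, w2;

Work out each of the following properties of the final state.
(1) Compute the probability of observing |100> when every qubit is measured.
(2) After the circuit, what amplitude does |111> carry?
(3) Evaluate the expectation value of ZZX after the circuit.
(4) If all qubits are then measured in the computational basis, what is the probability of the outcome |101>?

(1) Outcome |100> occurs with probability 1/2.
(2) The amplitude on |111> is 0.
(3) The expectation value of ZZX is -1.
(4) Outcome |101> occurs with probability 1/2.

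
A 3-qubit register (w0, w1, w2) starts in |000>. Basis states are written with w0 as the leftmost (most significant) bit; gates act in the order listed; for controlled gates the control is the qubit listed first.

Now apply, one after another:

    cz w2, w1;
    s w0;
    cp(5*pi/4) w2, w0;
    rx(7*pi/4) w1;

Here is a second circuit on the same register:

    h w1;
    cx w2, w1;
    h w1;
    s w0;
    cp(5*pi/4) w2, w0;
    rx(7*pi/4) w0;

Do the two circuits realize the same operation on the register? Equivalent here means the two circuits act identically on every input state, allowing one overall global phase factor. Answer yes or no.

No — the two circuits implement different unitaries, even allowing a global phase.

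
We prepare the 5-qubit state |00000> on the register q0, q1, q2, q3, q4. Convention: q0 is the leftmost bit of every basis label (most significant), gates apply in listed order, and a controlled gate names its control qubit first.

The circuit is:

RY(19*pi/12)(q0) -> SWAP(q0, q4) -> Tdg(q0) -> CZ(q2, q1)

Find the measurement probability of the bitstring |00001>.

The probability of measuring |00001> is -sqrt(6)/8 + sqrt(2)/8 + 1/2.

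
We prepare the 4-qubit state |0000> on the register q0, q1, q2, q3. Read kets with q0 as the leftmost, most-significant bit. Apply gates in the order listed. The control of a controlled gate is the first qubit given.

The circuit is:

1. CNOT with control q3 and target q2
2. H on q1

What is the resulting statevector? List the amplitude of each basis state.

After the circuit, the state carries amplitude sqrt(2)/2 on |0000>, sqrt(2)/2 on |0100>, and 0 on every other basis state.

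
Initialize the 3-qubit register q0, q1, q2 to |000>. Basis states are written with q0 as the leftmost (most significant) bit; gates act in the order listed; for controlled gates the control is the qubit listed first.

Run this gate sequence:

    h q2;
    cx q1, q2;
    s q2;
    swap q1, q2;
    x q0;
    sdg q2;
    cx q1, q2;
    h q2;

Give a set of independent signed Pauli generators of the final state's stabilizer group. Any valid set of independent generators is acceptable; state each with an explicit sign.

The stabilizer group can be generated by +IYZ, +IZX, -ZII, among other valid generating sets.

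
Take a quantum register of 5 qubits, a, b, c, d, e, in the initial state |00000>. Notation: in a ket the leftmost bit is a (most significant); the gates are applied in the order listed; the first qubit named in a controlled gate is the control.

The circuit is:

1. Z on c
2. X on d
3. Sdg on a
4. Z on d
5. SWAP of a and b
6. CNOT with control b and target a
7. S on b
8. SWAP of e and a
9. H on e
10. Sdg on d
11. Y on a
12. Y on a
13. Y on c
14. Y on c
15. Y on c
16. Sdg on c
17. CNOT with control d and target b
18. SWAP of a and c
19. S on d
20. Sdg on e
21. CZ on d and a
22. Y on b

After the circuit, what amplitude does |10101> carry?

The amplitude on |10101> is 0.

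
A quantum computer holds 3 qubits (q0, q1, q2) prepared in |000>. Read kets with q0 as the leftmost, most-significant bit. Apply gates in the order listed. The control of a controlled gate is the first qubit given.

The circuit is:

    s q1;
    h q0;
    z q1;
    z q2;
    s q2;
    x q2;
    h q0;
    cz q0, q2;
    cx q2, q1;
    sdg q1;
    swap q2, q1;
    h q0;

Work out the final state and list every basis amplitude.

After the circuit, the state carries amplitude -sqrt(2)*I/2 on |011>, -sqrt(2)*I/2 on |111>, and 0 on every other basis state.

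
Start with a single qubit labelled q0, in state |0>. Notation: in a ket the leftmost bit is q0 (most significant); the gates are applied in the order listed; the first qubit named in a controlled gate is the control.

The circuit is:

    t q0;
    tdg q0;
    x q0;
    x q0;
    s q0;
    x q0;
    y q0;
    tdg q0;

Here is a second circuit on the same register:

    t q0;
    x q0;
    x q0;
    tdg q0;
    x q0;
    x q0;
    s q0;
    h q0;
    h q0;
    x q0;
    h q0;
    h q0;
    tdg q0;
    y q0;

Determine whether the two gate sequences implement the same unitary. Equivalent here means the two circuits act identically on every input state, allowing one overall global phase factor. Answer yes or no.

No: there is an input state on which the two circuits produce genuinely different outputs (not merely differing by a phase).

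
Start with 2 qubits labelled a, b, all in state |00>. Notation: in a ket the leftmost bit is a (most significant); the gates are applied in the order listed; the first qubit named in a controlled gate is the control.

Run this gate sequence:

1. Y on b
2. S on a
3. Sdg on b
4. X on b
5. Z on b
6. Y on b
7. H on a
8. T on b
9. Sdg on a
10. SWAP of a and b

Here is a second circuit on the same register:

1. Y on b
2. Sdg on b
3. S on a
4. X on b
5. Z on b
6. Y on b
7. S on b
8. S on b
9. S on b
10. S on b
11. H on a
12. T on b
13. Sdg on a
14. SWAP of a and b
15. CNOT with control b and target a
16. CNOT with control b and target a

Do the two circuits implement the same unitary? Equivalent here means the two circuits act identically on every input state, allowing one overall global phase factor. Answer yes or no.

Yes, they are equivalent — the unitaries differ by at most a global phase.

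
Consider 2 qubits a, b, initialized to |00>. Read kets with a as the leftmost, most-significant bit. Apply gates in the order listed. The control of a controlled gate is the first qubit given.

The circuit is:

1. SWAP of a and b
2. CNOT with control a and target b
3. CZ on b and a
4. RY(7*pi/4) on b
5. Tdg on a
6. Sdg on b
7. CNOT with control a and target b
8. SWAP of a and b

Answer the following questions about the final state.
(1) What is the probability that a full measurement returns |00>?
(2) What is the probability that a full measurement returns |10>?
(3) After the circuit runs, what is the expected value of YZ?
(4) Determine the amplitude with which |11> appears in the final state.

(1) The probability of measuring |00> is sqrt(2)/4 + 1/2.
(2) The probability of measuring |10> is 1/2 - sqrt(2)/4.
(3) The observable YZ averages to sqrt(2)/2.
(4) |11> carries amplitude 0 in the final state.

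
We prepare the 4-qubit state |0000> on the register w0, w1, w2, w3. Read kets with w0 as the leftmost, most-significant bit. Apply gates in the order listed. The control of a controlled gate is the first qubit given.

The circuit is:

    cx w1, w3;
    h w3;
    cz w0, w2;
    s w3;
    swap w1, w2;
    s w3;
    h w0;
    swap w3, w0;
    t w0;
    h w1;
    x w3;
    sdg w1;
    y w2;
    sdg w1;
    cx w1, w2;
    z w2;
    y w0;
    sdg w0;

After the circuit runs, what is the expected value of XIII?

The observable XIII averages to -sqrt(2)/2.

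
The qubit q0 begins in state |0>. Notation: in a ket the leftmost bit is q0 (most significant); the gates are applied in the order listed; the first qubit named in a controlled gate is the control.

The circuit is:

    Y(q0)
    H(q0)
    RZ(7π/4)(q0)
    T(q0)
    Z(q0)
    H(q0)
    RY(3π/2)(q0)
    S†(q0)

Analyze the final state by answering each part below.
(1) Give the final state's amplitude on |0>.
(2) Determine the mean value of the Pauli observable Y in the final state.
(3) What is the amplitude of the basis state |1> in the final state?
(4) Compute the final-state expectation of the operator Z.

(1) The final state's coefficient on |0> equals sqrt(2)*exp(5*I*pi/8)/2.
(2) In the final state, Y has expectation 1.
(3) The final state's coefficient on |1> equals -sqrt(2)*exp(I*pi/8)/2.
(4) The expectation value of Z is 0.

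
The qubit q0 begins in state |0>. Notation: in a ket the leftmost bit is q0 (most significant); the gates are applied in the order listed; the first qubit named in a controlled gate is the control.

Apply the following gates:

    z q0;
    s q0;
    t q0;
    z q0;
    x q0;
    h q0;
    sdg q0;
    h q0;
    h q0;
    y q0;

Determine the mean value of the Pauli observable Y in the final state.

The observable Y averages to 1.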